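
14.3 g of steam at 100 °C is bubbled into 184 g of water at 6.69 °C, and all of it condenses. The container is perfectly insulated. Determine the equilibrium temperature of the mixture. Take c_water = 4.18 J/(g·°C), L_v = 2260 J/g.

Setting the total heat transfer to zero:
condense steam: −14.3·2260 = −32318
  condensate cools 100→T: 14.3·4.18·(T − 100) = 59.77(T − 100)
  original water: 769.12(T − 6.69)
828.89 T = 32318 + 5977.4 + 5145.4 = 43441
T ≈ 52.41 °C (< 100 °C, so full condensation is consistent).

T_f ≈ 52.4 °C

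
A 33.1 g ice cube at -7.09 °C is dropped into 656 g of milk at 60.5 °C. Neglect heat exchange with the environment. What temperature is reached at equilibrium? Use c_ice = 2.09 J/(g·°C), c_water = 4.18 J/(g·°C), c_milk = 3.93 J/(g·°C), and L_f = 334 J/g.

Sum of m c ΔT and latent-heat terms is zero:
warm ice to 0 °C: 33.1·2.09·(0 − (-7.09)) = 490.48; latent heat to melt: 33.1·334 = 11055; meltwater 0→T: 33.1·4.18·T = 138.36 T; milk cools: 656·3.93·(T − 60.5) = 2578.1(T − 60.5)
2716.4 T = 155974 − 11546 = 144428
T ≈ 53.17 °C — above 0 °C, consistent with complete melting.

T_f ≈ 53.2 °C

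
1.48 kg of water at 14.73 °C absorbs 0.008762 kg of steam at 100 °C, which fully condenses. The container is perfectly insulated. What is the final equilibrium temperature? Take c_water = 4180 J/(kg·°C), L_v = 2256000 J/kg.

T_f ≈ 18.4 °C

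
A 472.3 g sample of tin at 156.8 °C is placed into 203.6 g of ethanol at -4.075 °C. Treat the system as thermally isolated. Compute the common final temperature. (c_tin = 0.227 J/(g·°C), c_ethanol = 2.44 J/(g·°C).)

With ΣQ=0 the equilibrium temperature is the m·c-weighted mean:
T_f = (107.21*156.8 + 496.78*(-4.075)) / (107.21 + 496.78)
    = 14786 / 604 ≈ 24.48 °C

T_f ≈ 24.5 °C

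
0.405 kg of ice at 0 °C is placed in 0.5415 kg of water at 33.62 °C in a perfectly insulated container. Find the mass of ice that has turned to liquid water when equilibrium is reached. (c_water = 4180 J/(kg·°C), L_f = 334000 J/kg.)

m_melted ≈ 0.228 kg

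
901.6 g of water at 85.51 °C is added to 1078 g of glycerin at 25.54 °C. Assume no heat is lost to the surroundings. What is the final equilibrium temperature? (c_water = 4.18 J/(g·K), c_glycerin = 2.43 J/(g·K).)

Conservation of energy gives ΣQ = 0:
901.6×4.18×(T − 85.51) + 1078×2.43×(T − 25.54) = 0
3768.7(T − 85.51) + 2619.5(T − 25.54) = 0
6388.2 T = 389164
T ≈ 60.92 °C

T_f ≈ 60.9 °C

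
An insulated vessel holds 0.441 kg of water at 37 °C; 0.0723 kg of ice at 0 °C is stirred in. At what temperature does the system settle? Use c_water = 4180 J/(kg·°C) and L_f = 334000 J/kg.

Conservation of energy gives ΣQ = 0:
melt ice: 0.0723·334000 = 24148; warm the meltwater: 302.21 T; water: 1843.4(T − 37)
2145.6 T = 68205 − 24148 = 44057
T ≈ 20.53 °C — above 0 °C, consistent with complete melting.

T_f ≈ 20.5 °C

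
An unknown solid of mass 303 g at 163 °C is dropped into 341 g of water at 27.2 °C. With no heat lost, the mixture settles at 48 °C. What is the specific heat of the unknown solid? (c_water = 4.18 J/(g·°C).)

Let T be the final temperature. ΣQ_i = 0:
303×c×(48 − 163) + 341×4.18×(48 − 27.2) = 0
-34845 c = -29648
c = -29648/-34845 ≈ 0.8509 J/(g·°C)

c ≈ 0.851 J/(g·°C)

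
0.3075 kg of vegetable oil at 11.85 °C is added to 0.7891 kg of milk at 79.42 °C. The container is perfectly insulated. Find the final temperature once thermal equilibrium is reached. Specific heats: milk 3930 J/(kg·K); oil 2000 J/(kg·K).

T_f ≈ 68.2 °C

Conservation of energy gives ΣQ = 0:
0.7891*3930*(T − 79.42) + 0.3075*2000*(T − 11.85) = 0
(3101.2 + 615) T = 3101.2*79.42 + 615*11.85
T ≈ 68.24 °C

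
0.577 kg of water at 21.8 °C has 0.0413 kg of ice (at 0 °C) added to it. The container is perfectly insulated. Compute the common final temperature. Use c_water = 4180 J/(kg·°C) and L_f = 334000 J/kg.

T_f ≈ 15.0 °C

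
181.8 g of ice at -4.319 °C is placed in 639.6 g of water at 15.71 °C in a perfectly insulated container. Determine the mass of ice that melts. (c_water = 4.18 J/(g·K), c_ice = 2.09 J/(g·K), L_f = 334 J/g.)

Cooling the water to 0 °C releases 639.6·4.18·15.71 = 42001 J.
Of that, 181.8·2.09·4.319 = 1641.1 J goes to bring the ice to 0 °C, leaving 40360 J.
Fully melting the ice requires m_ice L_f = 181.8·334 = 60721 J.
That's not enough to melt it all — equilibrium is at 0 °C with ice remaining.
m_melt = 40360 / L_f = 120.8 g.

m_melted ≈ 121 g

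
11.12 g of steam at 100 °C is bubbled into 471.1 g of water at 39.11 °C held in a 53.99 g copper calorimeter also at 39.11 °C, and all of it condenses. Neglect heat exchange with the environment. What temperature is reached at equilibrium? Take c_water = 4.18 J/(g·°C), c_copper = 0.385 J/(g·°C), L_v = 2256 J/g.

T_f ≈ 52.8 °C

Sum of m c ΔT and latent-heat terms is zero:
condense steam: −11.12×2256 = −25087; condensed water 100 °C→T: 46.48(T − 100); original water: 1969.2(T − 39.11); copper cup: 53.99×0.385×(T − 39.11) = 20.79(T − 39.11)
2036.5 T = 25087 + 4648.2 + 77828 = 107563
T ≈ 52.82 °C, under the boiling point, so the assumption holds.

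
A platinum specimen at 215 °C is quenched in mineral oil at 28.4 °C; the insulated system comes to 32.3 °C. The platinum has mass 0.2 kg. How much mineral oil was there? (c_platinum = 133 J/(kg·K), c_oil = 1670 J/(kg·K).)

m ≈ 0.746 kg

Setting the total heat transfer to zero:
0.2·133·(32.3 − 215) + m·1670·(32.3 − 28.4) = 0
6513 m = 4859.8
m = 4859.8/6513 ≈ 0.7462 kg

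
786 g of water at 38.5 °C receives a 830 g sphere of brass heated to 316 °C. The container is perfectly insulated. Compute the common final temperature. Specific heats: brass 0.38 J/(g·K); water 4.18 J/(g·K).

T_f = Σ m_i c_i T_i / Σ m_i c_i:
T_f = (315.4·316 + 3285.5·38.5) / (315.4 + 3285.5)
    = 226157 / 3600.9 ≈ 62.81 °C

T_f ≈ 62.8 °C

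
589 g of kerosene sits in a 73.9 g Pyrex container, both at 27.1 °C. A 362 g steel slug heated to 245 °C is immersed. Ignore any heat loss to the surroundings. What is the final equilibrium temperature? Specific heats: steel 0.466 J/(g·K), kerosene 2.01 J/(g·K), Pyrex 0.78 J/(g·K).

Setting the total heat transfer to zero:
362*0.466*(T − 245) + 589*2.01*(T − 27.1) + 73.9*0.78*(T − 27.1) = 0
(168.69 + 1183.9 + 57.64) T = 168.69*245 + 1183.9*27.1 + 57.64*27.1
T ≈ 53.17 °C

T_f ≈ 53.2 °C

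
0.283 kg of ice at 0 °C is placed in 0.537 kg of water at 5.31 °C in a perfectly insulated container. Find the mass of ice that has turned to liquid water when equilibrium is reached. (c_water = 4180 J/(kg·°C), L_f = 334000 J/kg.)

m_melted ≈ 0.0357 kg

Water can give up m c ΔT = 0.537×4180×5.31 = 11919 J before reaching 0 °C.
Melting all 0.283 kg of ice would need 0.283×334000 = 94522 J.
Since 11919 < 94522 J, not all the ice melts; equilibrium is at 0 °C.
Mass melted = 11919/334000 ≈ 0.03569 kg.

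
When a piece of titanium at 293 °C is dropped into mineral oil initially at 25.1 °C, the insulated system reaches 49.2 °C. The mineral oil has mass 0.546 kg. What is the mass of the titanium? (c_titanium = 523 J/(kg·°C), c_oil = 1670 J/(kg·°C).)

m ≈ 0.172 kg

Heat lost by the titanium = heat gained by the oil:
m·523·(293 − 49.2) = 0.546·1670·(49.2 − 25.1)
127507 m = 21975  ⇒  m ≈ 0.1723 kg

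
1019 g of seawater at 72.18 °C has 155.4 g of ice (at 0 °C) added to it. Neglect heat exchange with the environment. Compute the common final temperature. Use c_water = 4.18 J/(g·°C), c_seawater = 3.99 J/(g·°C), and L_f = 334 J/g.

Net heat exchanged in the isolated system is zero:
melt ice: 155.4×334 = 51904
  warm the meltwater: 649.57 T
  seawater cools: 1019×3.99×(T − 72.18) = 4065.8(T − 72.18)
4715.4 T = 293470 − 51904 = 241567
T ≈ 51.23 °C. Since T > 0 °C, the all-ice-melts assumption holds.

T_f ≈ 51.2 °C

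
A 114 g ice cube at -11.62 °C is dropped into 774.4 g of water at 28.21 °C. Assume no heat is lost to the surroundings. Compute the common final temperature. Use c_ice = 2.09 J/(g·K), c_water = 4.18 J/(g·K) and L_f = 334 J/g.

T_f ≈ 13.6 °C

Conservation of energy gives ΣQ = 0:
warm ice to 0 °C: 114·2.09·(0 − (-11.62)) = 2768.6; fusion: m_ice L_f = 114·334 = 38076; warm the meltwater: 476.52 T; water: 3237(T − 28.21)
3713.5 T = 91316 − 40845 = 50471
T ≈ 13.59 °C. Since T > 0 °C, the all-ice-melts assumption holds.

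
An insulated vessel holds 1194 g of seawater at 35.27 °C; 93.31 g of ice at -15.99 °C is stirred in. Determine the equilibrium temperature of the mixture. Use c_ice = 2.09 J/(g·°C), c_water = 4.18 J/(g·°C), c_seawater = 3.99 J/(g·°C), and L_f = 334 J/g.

T_f ≈ 25.9 °C

Heat gained plus heat lost sum to zero:
warm ice to 0 °C: 93.31·2.09·(0 − (-15.99)) = 3118.3; melt ice: 93.31·334 = 31166; meltwater 0→T: 93.31·4.18·T = 390.04 T; seawater cools: 1194·3.99·(T − 35.27) = 4764.1(T − 35.27)
5154.1 T = 168028 − 34284 = 133745
T ≈ 25.95 °C — above 0 °C, consistent with complete melting.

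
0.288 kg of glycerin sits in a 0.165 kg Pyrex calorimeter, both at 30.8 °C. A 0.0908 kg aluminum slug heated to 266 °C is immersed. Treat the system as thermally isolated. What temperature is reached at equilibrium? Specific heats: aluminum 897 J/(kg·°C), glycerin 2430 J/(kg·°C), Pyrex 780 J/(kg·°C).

Setting the total heat transfer to zero:
0.0908*897*(T − 266) + 0.288*2430*(T − 30.8) + 0.165*780*(T − 30.8) = 0
(81.45 + 699.84 + 128.7) T = 81.45*266 + 699.84*30.8 + 128.7*30.8
T ≈ 51.85 °C

T_f ≈ 51.9 °C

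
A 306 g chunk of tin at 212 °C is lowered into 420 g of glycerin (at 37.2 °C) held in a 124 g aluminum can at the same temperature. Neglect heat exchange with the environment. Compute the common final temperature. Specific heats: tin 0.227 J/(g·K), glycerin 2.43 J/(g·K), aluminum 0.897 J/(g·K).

Heat gained plus heat lost sum to zero:
306·0.227·(T − 212) + 420·2.43·(T − 37.2) + 124·0.897·(T − 37.2) = 0
69.46(T − 212) + 1020.6(T − 37.2) + 111.23(T − 37.2) = 0
1201.3 T = 56830
T = 56830 / 1201.3 = 47.3 °C

T_f ≈ 47.3 °C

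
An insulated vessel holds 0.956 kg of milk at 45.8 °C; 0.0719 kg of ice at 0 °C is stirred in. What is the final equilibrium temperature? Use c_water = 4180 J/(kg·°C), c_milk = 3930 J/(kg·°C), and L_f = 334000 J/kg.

T_f ≈ 36.5 °C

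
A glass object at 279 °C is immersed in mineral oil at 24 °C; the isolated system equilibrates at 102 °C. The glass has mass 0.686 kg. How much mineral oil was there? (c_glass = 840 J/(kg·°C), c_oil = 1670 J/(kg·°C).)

m ≈ 0.783 kg

Heat lost by the glass = heat gained by the oil:
0.686·840·(279 − 102) = m·1670·(102 − 24)
130260 m = 101994  ⇒  m ≈ 0.783 kg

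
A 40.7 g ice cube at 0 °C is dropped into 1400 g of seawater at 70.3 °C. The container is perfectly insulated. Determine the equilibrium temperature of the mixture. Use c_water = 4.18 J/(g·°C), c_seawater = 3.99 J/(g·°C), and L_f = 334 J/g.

T_f ≈ 65.9 °C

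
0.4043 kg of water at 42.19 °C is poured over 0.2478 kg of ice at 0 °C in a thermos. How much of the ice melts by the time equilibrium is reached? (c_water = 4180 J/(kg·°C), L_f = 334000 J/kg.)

Cooling the water to 0 °C releases 0.4043×4180×42.19 = 71300 J.
Fully melting the ice requires m_ice L_f = 0.2478×334000 = 82765 J.
Since 71300 < 82765 J, not all the ice melts; equilibrium is at 0 °C.
m_melted×334000 = 71300  ⇒  m_melted ≈ 0.2135 kg.

m_melted ≈ 0.213 kg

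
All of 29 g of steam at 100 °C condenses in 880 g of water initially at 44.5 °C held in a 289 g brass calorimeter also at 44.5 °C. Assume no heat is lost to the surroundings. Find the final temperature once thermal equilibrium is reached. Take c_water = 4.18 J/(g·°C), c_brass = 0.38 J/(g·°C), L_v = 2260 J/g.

Energy conservation, ΣQ = 0:
steam→water at 100 °C releases m L_v = 29×2260 = 65540
  condensate cools 100→T: 29×4.18×(T − 100) = 121.22(T − 100)
  original water: 3678.4(T − 44.5)
  brass cup: 289×0.38×(T − 44.5) = 109.82(T − 44.5)
3909.4 T = 65540 + 12122 + 168576 = 246238
T ≈ 62.99 °C — below 100 °C, confirming all the steam condensed.

T_f ≈ 63.0 °C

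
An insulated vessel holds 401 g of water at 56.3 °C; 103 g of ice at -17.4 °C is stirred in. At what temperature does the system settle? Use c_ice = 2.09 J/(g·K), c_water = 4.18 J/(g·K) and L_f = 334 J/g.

T_f ≈ 26.7 °C

Setting the total heat transfer to zero:
warm ice to 0 °C: 103×2.09×(0 − (-17.4)) = 3745.7; latent heat to melt: 103×334 = 34402; warm the meltwater: 430.54 T; water cools: 401×4.18×(T − 56.3) = 1676.2(T − 56.3)
2106.7 T = 94369 − 38148 = 56221
T ≈ 26.69 °C. Since T > 0 °C, the all-ice-melts assumption holds.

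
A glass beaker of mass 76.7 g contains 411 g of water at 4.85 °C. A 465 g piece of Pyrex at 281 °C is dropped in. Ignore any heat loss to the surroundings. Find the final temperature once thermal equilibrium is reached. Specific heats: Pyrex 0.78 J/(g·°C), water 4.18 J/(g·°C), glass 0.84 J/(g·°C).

With ΣQ=0 the equilibrium temperature is the m·c-weighted mean:
T_f = (362.7·281 + 1718·4.85 + 64.43·4.85) / (362.7 + 1718 + 64.43)
    = 110563 / 2145.1 ≈ 51.54 °C

T_f ≈ 51.5 °C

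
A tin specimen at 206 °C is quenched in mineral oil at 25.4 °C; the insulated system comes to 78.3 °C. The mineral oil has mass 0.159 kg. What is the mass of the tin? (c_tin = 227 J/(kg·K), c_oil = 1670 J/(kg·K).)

m ≈ 0.485 kg

Let T be the final temperature. ΣQ_i = 0:
m·227·(78.3 − 206) + 0.159·1670·(78.3 − 25.4) = 0
-28988 m = -14047
m = -14047/-28988 ≈ 0.4846 kg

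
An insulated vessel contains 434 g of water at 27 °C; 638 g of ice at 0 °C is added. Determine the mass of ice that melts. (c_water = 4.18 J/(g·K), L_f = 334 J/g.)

Cooling the water to 0 °C releases 434·4.18·27 = 48981 J.
To melt every bit of ice: 638·334 = 213092 J.
Since 48981 < 213092 J, not all the ice melts; equilibrium is at 0 °C.
m_melted·334 = 48981  ⇒  m_melted ≈ 146.7 g.

m_melted ≈ 147 g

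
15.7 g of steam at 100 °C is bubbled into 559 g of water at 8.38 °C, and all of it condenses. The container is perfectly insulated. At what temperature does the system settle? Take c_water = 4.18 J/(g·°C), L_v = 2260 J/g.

T_f ≈ 25.7 °C

Setting the total heat transfer to zero:
steam→water at 100 °C releases m L_v = 15.7·2260 = 35482
  condensate cools 100→T: 15.7·4.18·(T − 100) = 65.63(T − 100)
  water warms: 559·4.18·(T − 8.38) = 2336.6(T − 8.38)
2402.2 T = 35482 + 6562.6 + 19581 = 61625
T ≈ 25.65 °C, under the boiling point, so the assumption holds.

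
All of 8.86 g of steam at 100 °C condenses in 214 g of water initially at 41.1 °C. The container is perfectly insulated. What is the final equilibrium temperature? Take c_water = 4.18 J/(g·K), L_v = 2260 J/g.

T_f ≈ 64.9 °C

Energy conservation, ΣQ = 0:
latent heat released on condensation: 8.86·2260 = 20024; condensed water 100 °C→T: 37.03(T − 100); original water: 894.52(T − 41.1)
931.55 T = 20024 + 3703.5 + 36765 = 60492
T ≈ 64.94 °C — below 100 °C, confirming all the steam condensed.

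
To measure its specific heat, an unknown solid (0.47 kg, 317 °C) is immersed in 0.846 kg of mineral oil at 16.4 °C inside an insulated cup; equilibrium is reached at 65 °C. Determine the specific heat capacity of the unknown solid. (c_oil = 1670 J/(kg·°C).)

Heat lost by the unknown solid = heat gained by the oil:
0.47×c×(317 − 65) = 0.846×1670×(65 − 16.4)
118.44 c = 68663  ⇒  c ≈ 579.7 J/(kg·°C)

c ≈ 580 J/(kg·°C)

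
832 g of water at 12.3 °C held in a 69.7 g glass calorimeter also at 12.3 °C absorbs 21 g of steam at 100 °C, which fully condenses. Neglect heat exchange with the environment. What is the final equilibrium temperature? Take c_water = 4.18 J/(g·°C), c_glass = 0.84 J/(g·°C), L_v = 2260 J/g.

T_f ≈ 27.5 °C

Setting the total heat transfer to zero:
steam→water at 100 °C releases m L_v = 21·2260 = 47460
  condensed water 100 °C→T: 87.78(T − 100)
  water warms: 832·4.18·(T − 12.3) = 3477.8(T − 12.3)
  glass cup: 69.7·0.84·(T − 12.3) = 58.55(T − 12.3)
3624.1 T = 47460 + 8778 + 43497 = 99735
T ≈ 27.52 °C, under the boiling point, so the assumption holds.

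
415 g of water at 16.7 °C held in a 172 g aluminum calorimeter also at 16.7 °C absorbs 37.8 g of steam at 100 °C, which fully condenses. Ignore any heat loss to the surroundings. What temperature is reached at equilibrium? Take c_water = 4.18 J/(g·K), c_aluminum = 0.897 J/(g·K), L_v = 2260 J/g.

Net heat exchanged in the isolated system is zero:
steam→water at 100 °C releases m L_v = 37.8·2260 = 85428
  condensate cools 100→T: 37.8·4.18·(T − 100) = 158(T − 100)
  water warms: 415·4.18·(T − 16.7) = 1734.7(T − 16.7)
  cup: 154.28(T − 16.7)
2047 T = 85428 + 15800 + 31546 = 132774
T ≈ 64.86 °C — below 100 °C, confirming all the steam condensed.

T_f ≈ 64.9 °C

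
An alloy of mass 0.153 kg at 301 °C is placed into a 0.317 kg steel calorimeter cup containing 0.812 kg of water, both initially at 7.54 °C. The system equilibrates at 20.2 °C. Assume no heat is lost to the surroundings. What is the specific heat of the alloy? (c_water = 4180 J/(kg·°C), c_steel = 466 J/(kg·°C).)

Taking heat into each body as positive, Σ m c ΔT = 0:
0.153·c·(20.2 − 301) + 0.812·4180·(20.2 − 7.54) + 0.317·466·(20.2 − 7.54) = 0
-42.96 c = -44840
c = -44840/-42.96 ≈ 1044 J/(kg·°C)

c ≈ 1040 J/(kg·°C)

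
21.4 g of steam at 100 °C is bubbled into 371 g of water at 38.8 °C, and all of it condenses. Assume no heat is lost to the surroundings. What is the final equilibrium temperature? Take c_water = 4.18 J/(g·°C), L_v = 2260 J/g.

T_f ≈ 71.6 °C

Let T be the final temperature. ΣQ_i = 0:
condense steam: −21.4·2260 = −48364
  condensed water 100 °C→T: 89.45(T − 100)
  original water: 1550.8(T − 38.8)
1640.2 T = 48364 + 8945.2 + 60170 = 117479
T ≈ 71.62 °C — below 100 °C, confirming all the steam condensed.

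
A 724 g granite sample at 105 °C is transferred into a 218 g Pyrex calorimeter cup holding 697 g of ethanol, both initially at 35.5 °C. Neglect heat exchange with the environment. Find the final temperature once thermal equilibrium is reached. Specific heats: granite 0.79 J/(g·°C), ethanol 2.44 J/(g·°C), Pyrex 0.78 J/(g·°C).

Energy conservation, ΣQ = 0:
724*0.79*(T − 105) + 697*2.44*(T − 35.5) + 218*0.78*(T − 35.5) = 0
571.96(T − 105) + 1700.7(T − 35.5) + 170.04(T − 35.5) = 0
(571.96 + 1700.7 + 170.04) T = 571.96*105 + 1700.7*35.5 + 170.04*35.5
T = 126466 / 2442.7 = 51.8 °C

T_f ≈ 51.8 °C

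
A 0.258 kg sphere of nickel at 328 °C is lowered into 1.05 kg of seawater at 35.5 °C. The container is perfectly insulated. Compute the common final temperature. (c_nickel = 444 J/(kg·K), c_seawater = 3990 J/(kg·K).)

T_f ≈ 43.3 °C

With ΣQ=0 the equilibrium temperature is the m·c-weighted mean:
T_f = (114.55×328 + 4189.5×35.5) / (114.55 + 4189.5)
    = 186300 / 4304.1 ≈ 43.28 °C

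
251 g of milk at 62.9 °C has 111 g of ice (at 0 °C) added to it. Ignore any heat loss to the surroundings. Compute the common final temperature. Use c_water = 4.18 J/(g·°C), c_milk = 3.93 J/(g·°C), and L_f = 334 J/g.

T_f ≈ 17.2 °C

Taking heat into each body as positive, Σ m c ΔT = 0:
fusion: m_ice L_f = 111×334 = 37074; warm the meltwater: 463.98 T; milk cools: 251×3.93×(T − 62.9) = 986.43(T − 62.9)
1450.4 T = 62046 − 37074 = 24972
T ≈ 17.22 °C (positive, so assuming full melt was valid).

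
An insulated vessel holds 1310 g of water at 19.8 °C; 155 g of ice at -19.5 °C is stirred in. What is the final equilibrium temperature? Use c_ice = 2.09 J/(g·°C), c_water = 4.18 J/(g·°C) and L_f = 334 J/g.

Let T be the final temperature. ΣQ_i = 0:
warm ice to 0 °C: 155·2.09·(0 − (-19.5)) = 6317
  melt ice: 155·334 = 51770
  meltwater 0→T: 155·4.18·T = 647.9 T
  water cools: 1310·4.18·(T − 19.8) = 5475.8(T − 19.8)
6123.7 T = 108421 − 58087 = 50334
T ≈ 8.22 °C — above 0 °C, consistent with complete melting.

T_f ≈ 8.2 °C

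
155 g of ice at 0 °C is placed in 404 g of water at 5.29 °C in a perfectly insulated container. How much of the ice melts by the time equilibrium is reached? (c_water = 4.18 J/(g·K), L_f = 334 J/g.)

Water can give up m c ΔT = 404·4.18·5.29 = 8933.3 J before reaching 0 °C.
Fully melting the ice requires m_ice L_f = 155·334 = 51770 J.
Since 8933.3 < 51770 J, not all the ice melts; equilibrium is at 0 °C.
m_melt = 8933.3 / L_f = 26.75 g.

m_melted ≈ 26.7 g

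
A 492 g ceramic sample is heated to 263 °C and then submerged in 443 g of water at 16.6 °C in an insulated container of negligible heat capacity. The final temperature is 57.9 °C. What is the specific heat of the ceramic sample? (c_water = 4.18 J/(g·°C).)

c ≈ 0.758 J/(g·°C)

Heat lost by the ceramic sample = heat gained by the water:
492·c·(263 − 57.9) = 443·4.18·(57.9 − 16.6)
100909 c = 76477  ⇒  c ≈ 0.7579 J/(g·°C)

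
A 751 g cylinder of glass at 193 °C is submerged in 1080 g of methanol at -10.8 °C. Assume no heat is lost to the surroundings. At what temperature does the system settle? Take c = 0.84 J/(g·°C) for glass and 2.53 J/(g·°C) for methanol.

T_f ≈ 27.4 °C

Setting the total heat transfer to zero:
751×0.84×(T − 193) + 1080×2.53×(T − (-10.8)) = 0
(630.84 + 2732.4) T = 630.84×193 + 2732.4×(-10.8)
T = 92242/3363.2 ≈ 27.43 °C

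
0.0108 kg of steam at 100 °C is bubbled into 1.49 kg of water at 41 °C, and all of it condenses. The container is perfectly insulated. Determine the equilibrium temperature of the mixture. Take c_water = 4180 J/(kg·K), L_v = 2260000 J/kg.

T_f ≈ 45.3 °C

Setting the total heat transfer to zero:
steam→water at 100 °C releases m L_v = 0.0108×2260000 = 24408
  condensate cools 100→T: 0.0108×4180×(T − 100) = 45.14(T − 100)
  original water: 6228.2(T − 41)
6273.3 T = 24408 + 4514.4 + 255356 = 284279
T ≈ 45.32 °C — below 100 °C, confirming all the steam condensed.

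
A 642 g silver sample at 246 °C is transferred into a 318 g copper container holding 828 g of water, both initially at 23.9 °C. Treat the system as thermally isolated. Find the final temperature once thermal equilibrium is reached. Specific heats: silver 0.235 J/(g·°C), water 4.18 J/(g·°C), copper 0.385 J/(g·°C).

T_f ≈ 32.9 °C

Let T be the final temperature. ΣQ_i = 0:
642·0.235·(T − 246) + 828·4.18·(T − 23.9) + 318·0.385·(T − 23.9) = 0
150.87(T − 246) + 3461(T − 23.9) + 122.43(T − 23.9) = 0
(150.87 + 3461 + 122.43) T = 150.87·246 + 3461·23.9 + 122.43·23.9
T = 122759 / 3734.3 = 32.9 °C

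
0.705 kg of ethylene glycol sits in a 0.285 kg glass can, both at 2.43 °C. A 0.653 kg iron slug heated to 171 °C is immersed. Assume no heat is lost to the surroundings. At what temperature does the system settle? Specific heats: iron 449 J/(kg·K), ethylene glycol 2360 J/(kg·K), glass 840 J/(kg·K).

With ΣQ=0 the equilibrium temperature is the m·c-weighted mean:
T_f = (293.2·171 + 1663.8·2.43 + 239.4·2.43) / (293.2 + 1663.8 + 239.4)
    = 54761 / 2196.4 ≈ 24.93 °C

T_f ≈ 24.9 °C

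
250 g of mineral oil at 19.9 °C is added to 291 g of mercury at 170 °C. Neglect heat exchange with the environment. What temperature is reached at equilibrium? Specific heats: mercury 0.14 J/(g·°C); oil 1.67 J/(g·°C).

T_f ≈ 33.2 °C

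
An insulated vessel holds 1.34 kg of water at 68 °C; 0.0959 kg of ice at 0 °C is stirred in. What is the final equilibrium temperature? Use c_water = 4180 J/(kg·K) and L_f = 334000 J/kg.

T_f ≈ 58.1 °C

Sum of m c ΔT and latent-heat terms is zero:
fusion: m_ice L_f = 0.0959·334000 = 32031
  warm the meltwater: 400.86 T
  water: 5601.2(T − 68)
6002.1 T = 380882 − 32031 = 348851
T ≈ 58.12 °C — above 0 °C, consistent with complete melting.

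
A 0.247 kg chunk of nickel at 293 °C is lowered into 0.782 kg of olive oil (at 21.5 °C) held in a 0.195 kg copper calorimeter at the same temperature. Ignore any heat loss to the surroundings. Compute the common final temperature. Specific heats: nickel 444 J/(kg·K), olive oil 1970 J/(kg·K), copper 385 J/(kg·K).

T_f ≈ 38.8 °C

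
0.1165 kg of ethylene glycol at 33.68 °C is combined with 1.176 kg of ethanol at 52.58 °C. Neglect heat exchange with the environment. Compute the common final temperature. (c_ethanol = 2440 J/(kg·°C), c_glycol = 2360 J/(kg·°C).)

T_f ≈ 50.9 °C

Energy conservation, ΣQ = 0:
1.176×2440×(T − 52.58) + 0.1165×2360×(T − 33.68) = 0
2869.4(T − 52.58) + 274.94(T − 33.68) = 0
(2869.4 + 274.94) T = 2869.4×52.58 + 274.94×33.68
T ≈ 50.93 °C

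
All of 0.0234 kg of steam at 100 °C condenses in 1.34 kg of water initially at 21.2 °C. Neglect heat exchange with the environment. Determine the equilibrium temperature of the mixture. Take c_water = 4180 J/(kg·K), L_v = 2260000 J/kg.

T_f ≈ 31.8 °C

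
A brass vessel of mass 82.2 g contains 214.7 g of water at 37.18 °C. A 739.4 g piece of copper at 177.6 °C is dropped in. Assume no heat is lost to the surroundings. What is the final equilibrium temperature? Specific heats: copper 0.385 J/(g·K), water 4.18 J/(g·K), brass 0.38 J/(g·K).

T_f ≈ 70.1 °C

Taking heat into each body as positive, Σ m c ΔT = 0:
739.4*0.385*(T − 177.6) + 214.7*4.18*(T − 37.18) + 82.2*0.38*(T − 37.18) = 0
1213.4 T = 85086
T = 85086/1213.4 ≈ 70.12 °C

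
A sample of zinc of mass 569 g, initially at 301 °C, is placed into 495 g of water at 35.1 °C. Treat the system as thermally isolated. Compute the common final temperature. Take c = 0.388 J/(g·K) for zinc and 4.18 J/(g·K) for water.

T_f ≈ 60.7 °C

Conservation of energy gives ΣQ = 0:
569*0.388*(T − 301) + 495*4.18*(T − 35.1) = 0
220.77(T − 301) + 2069.1(T − 35.1) = 0
2289.9 T = 139078
T = 139078 / 2289.9 = 60.7 °C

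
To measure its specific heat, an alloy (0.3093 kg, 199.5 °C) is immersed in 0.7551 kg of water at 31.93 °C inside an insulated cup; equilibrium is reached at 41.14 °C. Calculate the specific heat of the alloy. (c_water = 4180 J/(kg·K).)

Heat lost by the alloy = heat gained by the water:
0.3093·c·(199.5 − 41.14) = 0.7551·4180·(41.14 − 31.93)
48.98 c = 29070  ⇒  c ≈ 593.5 J/(kg·K)

c ≈ 593 J/(kg·K)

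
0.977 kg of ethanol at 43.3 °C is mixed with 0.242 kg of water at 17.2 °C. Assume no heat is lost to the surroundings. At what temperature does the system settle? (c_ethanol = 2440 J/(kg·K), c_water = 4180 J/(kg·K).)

|Q_ethanol| = |Q_water|:
0.977·2440·(43.3 − T) = 0.242·4180·(T − 17.2)
2383.9(43.3 − T) = 1011.6(T − 17.2)
3395.4 T = 120621  ⇒  T ≈ 35.52 °C

T_f ≈ 35.5 °C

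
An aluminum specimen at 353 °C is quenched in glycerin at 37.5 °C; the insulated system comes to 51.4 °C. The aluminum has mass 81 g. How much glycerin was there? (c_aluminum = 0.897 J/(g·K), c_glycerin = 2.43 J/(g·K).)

|Q_aluminum| = |Q_glycerin|:
81·0.897·(353 − 51.4) = m·2.43·(51.4 − 37.5)
33.78 m = 21913  ⇒  m ≈ 648.8 g

m ≈ 649 g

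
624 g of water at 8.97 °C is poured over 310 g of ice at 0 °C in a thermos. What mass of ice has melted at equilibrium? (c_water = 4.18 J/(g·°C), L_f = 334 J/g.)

Water can give up m c ΔT = 624·4.18·8.97 = 23397 J before reaching 0 °C.
Fully melting the ice requires m_ice L_f = 310·334 = 103540 J.
Since 23397 < 103540 J, not all the ice melts; equilibrium is at 0 °C.
m_melted·334 = 23397  ⇒  m_melted ≈ 70.05 g.

m_melted ≈ 70 g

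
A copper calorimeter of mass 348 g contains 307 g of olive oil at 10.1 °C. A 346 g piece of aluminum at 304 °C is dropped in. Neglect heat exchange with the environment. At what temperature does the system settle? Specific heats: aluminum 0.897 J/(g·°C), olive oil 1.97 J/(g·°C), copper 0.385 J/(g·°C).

T_f ≈ 97.0 °C

Setting the total heat transfer to zero:
346×0.897×(T − 304) + 307×1.97×(T − 10.1) + 348×0.385×(T − 10.1) = 0
310.36(T − 304) + 604.79(T − 10.1) + 133.98(T − 10.1) = 0
(310.36 + 604.79 + 133.98) T = 310.36×304 + 604.79×10.1 + 133.98×10.1
T ≈ 97.04 °C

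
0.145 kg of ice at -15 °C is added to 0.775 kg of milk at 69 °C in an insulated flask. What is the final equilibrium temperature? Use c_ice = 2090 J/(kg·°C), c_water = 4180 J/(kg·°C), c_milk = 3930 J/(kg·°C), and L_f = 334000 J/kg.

T_f ≈ 43.0 °C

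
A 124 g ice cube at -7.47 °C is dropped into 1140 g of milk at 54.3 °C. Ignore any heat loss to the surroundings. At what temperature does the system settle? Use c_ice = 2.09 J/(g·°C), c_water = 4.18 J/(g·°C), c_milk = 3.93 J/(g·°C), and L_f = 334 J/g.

Energy conservation, ΣQ = 0:
warm ice to 0 °C: 124·2.09·(0 − (-7.47)) = 1935.9; melt ice: 124·334 = 41416; meltwater 0→T: 124·4.18·T = 518.32 T; milk: 4480.2(T − 54.3)
4998.5 T = 243275 − 43352 = 199923
T ≈ 40.00 °C (positive, so assuming full melt was valid).

T_f ≈ 40.0 °C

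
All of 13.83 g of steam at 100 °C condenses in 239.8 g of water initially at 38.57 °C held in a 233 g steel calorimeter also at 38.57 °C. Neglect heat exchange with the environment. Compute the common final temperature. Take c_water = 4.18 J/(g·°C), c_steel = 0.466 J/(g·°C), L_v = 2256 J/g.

Heat gained plus heat lost sum to zero:
condense steam: −13.83·2256 = −31200
  condensed water 100 °C→T: 57.81(T − 100)
  original water: 1002.4(T − 38.57)
  steel cup: 233·0.466·(T − 38.57) = 108.58(T − 38.57)
1168.8 T = 31200 + 5780.9 + 42849 = 79830
T ≈ 68.30 °C (< 100 °C, so full condensation is consistent).

T_f ≈ 68.3 °C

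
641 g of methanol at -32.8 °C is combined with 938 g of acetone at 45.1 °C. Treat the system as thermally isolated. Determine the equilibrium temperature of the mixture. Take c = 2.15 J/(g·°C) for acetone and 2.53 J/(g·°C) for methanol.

T_f ≈ 10.4 °C

Heat gained plus heat lost sum to zero:
938·2.15·(T − 45.1) + 641·2.53·(T − (-32.8)) = 0
2016.7(T − 45.1) + 1621.7(T − (-32.8)) = 0
3638.4 T = 37760
T = 37760/3638.4 ≈ 10.38 °C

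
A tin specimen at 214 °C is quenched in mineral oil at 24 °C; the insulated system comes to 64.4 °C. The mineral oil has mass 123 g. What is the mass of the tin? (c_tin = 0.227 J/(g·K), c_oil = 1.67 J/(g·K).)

Let T be the final temperature. ΣQ_i = 0:
m·0.227·(64.4 − 214) + 123·1.67·(64.4 − 24) = 0
-33.96 m = -8298.6
m = -8298.6/-33.96 ≈ 244.4 g

m ≈ 244 g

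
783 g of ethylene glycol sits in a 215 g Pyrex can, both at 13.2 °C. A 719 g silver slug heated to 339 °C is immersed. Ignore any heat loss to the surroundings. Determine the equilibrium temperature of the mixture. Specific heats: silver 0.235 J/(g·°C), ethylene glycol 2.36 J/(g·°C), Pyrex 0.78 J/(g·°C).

T_f ≈ 38.4 °C

Heat gained plus heat lost sum to zero:
719×0.235×(T − 339) + 783×2.36×(T − 13.2) + 215×0.78×(T − 13.2) = 0
168.97(T − 339) + 1847.9(T − 13.2) + 167.7(T − 13.2) = 0
(168.97 + 1847.9 + 167.7) T = 168.97×339 + 1847.9×13.2 + 167.7×13.2
T = 83885 / 2184.5 = 38.4 °C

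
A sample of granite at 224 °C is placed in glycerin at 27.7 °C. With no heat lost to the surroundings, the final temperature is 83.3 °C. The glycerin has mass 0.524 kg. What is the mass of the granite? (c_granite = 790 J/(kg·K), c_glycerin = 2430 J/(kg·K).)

|Q_granite| = |Q_glycerin|:
m×790×(224 − 83.3) = 0.524×2430×(83.3 − 27.7)
111153 m = 70797  ⇒  m ≈ 0.6369 kg

m ≈ 0.637 kg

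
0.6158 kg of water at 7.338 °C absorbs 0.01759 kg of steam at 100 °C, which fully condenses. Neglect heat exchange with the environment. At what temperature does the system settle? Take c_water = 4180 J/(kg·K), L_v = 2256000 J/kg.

T_f ≈ 24.9 °C

Energy conservation, ΣQ = 0:
condense steam: −0.01759·2256000 = −39683
  condensate cools 100→T: 0.01759·4180·(T − 100) = 73.53(T − 100)
  water warms: 0.6158·4180·(T − 7.338) = 2574(T − 7.338)
2647.6 T = 39683 + 7352.6 + 18888 = 65924
T ≈ 24.90 °C (< 100 °C, so full condensation is consistent).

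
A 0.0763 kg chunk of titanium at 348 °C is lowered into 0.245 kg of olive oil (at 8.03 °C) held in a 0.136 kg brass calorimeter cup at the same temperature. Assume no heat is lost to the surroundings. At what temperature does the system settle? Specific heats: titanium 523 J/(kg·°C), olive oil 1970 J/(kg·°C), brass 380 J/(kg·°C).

Taking heat into each body as positive, Σ m c ΔT = 0:
0.0763*523*(T − 348) + 0.245*1970*(T − 8.03) + 0.136*380*(T − 8.03) = 0
39.9(T − 348) + 482.65(T − 8.03) + 51.68(T − 8.03) = 0
574.23 T = 18178
T = 18178/574.23 ≈ 31.66 °C

T_f ≈ 31.7 °C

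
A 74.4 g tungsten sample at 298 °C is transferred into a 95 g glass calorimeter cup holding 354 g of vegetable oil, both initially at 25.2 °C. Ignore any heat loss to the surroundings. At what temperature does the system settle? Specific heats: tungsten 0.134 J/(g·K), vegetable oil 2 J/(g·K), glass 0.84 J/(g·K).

T_f ≈ 28.6 °C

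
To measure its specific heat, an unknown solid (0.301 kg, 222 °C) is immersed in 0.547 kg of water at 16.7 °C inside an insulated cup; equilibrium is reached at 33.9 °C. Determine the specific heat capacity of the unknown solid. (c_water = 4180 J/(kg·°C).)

c ≈ 695 J/(kg·°C)

Heat lost by the unknown solid = heat gained by the water:
0.301·c·(222 − 33.9) = 0.547·4180·(33.9 − 16.7)
56.62 c = 39327  ⇒  c ≈ 694.6 J/(kg·°C)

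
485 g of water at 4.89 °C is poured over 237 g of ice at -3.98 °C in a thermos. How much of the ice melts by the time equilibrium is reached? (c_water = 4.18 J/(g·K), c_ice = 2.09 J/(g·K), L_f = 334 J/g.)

Heat available from the water dropping to 0 °C: 485×4.18×4.89 = 9913.5 J.
Warming the ice to 0 °C takes 237×2.09×3.98 = 1971.4 J, leaving 7942.1 J for melting.
Fully melting the ice requires m_ice L_f = 237×334 = 79158 J.
That's not enough to melt it all — equilibrium is at 0 °C with ice remaining.
m_melted×334 = 7942.1  ⇒  m_melted ≈ 23.78 g.

m_melted ≈ 23.8 g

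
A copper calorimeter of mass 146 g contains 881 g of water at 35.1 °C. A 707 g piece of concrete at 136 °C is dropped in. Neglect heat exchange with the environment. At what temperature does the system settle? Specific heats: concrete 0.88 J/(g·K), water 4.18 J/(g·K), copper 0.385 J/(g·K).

T_f ≈ 49.5 °C

Conservation of energy gives ΣQ = 0:
707*0.88*(T − 136) + 881*4.18*(T − 35.1) + 146*0.385*(T − 35.1) = 0
(622.16 + 3682.6 + 56.21) T = 622.16*136 + 3682.6*35.1 + 56.21*35.1
T = 215845/4360.9 ≈ 49.50 °C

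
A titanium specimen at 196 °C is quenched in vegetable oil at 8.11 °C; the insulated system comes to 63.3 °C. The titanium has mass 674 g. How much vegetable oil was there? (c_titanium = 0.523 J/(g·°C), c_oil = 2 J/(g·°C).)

m ≈ 424 g

|Q_titanium| = |Q_oil|:
674·0.523·(196 − 63.3) = m·2·(63.3 − 8.11)
110.38 m = 46777  ⇒  m ≈ 423.8 g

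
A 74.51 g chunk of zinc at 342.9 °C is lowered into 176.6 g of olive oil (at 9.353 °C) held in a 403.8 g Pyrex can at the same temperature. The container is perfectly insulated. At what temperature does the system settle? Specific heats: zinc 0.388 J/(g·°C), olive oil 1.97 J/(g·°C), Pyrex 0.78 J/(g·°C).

Net heat exchanged in the isolated system is zero:
74.51·0.388·(T − 342.9) + 176.6·1.97·(T − 9.353) + 403.8·0.78·(T − 9.353) = 0
(28.91 + 347.9 + 314.96) T = 28.91·342.9 + 347.9·9.353 + 314.96·9.353
T = 16113 / 691.78 = 23.3 °C

T_f ≈ 23.3 °C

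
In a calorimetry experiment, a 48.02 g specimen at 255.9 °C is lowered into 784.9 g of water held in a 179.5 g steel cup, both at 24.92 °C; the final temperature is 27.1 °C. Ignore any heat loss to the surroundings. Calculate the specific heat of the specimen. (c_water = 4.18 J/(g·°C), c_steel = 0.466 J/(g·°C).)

c ≈ 0.668 J/(g·°C)

Net heat exchanged in the isolated system is zero:
48.02·c·(27.1 − 255.9) + 784.9·4.18·(27.1 − 24.92) + 179.5·0.466·(27.1 − 24.92) = 0
-10987 c = -7334.7
c = -7334.7/-10987 ≈ 0.6676 J/(g·°C)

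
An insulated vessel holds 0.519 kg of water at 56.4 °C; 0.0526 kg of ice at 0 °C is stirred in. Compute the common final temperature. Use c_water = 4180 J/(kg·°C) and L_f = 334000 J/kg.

Energy conservation, ΣQ = 0:
latent heat to melt: 0.0526·334000 = 17568
  warm the meltwater: 219.87 T
  water cools: 0.519·4180·(T − 56.4) = 2169.4(T − 56.4)
2389.3 T = 122355 − 17568 = 104787
T ≈ 43.86 °C — above 0 °C, consistent with complete melting.

T_f ≈ 43.9 °C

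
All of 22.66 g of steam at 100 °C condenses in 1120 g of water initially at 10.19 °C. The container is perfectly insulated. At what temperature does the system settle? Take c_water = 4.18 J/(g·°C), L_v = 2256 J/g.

Energy conservation, ΣQ = 0:
condense steam: −22.66×2256 = −51121; condensed water 100 °C→T: 94.72(T − 100); water warms: 1120×4.18×(T − 10.19) = 4681.6(T − 10.19)
4776.3 T = 51121 + 9471.9 + 47706 = 108298
T ≈ 22.67 °C (< 100 °C, so full condensation is consistent).

T_f ≈ 22.7 °C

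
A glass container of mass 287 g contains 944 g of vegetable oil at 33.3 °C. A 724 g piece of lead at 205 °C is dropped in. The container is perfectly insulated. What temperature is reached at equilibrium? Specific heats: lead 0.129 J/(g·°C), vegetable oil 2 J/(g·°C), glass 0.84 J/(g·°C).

T_f ≈ 40.5 °C

Setting the total heat transfer to zero:
724*0.129*(T − 205) + 944*2*(T − 33.3) + 287*0.84*(T − 33.3) = 0
93.4(T − 205) + 1888(T − 33.3) + 241.08(T − 33.3) = 0
(93.4 + 1888 + 241.08) T = 93.4*205 + 1888*33.3 + 241.08*33.3
T ≈ 40.52 °C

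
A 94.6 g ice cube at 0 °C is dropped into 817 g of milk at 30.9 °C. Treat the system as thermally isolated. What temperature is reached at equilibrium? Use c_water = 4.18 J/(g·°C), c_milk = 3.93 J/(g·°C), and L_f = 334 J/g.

Energy conservation, ΣQ = 0:
fusion: m_ice L_f = 94.6×334 = 31596; meltwater 0→T: 94.6×4.18×T = 395.43 T; milk cools: 817×3.93×(T − 30.9) = 3210.8(T − 30.9)
3606.2 T = 99214 − 31596 = 67618
T ≈ 18.75 °C. Since T > 0 °C, the all-ice-melts assumption holds.

T_f ≈ 18.8 °C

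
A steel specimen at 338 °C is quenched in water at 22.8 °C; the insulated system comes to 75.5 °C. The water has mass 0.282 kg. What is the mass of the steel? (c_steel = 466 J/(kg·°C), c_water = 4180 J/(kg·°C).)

m ≈ 0.508 kg

|Q_steel| = |Q_water|:
m·466·(338 − 75.5) = 0.282·4180·(75.5 − 22.8)
122325 m = 62121  ⇒  m ≈ 0.5078 kg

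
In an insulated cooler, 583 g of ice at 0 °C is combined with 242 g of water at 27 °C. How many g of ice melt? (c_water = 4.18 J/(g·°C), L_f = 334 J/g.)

m_melted ≈ 81.8 g

Heat available from the water dropping to 0 °C: 242·4.18·27 = 27312 J.
To melt every bit of ice: 583·334 = 194722 J.
Since 27312 < 194722 J, not all the ice melts; equilibrium is at 0 °C.
m_melt = 27312 / L_f = 81.77 g.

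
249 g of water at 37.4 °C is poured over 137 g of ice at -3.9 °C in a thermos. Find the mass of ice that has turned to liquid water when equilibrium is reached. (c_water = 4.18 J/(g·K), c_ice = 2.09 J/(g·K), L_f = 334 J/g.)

Cooling the water to 0 °C releases 249·4.18·37.4 = 38927 J.
Warming the ice to 0 °C takes 137·2.09·3.9 = 1116.7 J, leaving 37810 J for melting.
To melt every bit of ice: 137·334 = 45758 J.
Since 37810 < 45758 J, not all the ice melts; equilibrium is at 0 °C.
m_melted·334 = 37810  ⇒  m_melted ≈ 113.2 g.

m_melted ≈ 113 g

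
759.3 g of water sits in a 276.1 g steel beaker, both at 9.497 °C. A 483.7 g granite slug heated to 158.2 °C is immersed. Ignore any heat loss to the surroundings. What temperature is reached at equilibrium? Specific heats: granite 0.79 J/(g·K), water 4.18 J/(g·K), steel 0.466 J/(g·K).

T_f ≈ 24.9 °C

Taking heat into each body as positive, Σ m c ΔT = 0:
483.7×0.79×(T − 158.2) + 759.3×4.18×(T − 9.497) + 276.1×0.466×(T − 9.497) = 0
382.12(T − 158.2) + 3173.9(T − 9.497) + 128.66(T − 9.497) = 0
3684.7 T = 91816
T = 91816 / 3684.7 = 24.9 °C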